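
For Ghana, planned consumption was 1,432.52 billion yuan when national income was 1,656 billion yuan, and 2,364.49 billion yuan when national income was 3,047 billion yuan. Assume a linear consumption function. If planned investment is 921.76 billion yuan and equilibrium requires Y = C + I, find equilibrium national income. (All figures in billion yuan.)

MPC = (2364.49 − 1432.52)/(3047 − 1656) = 931.97/1391 = 0.67
a = 1432.52 − 0.67(1656) = 323
Equilibrium: Y = 323 + 0.67Y + 921.76
0.33Y = 1244.76, so Y = 1244.76/0.33 = 3772

Y = 3772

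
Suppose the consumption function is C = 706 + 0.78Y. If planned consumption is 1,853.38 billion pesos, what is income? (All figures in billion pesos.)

706 + 0.78Y = 1853.38
0.78Y = 1147.38, so Y = 1147.38/0.78 = 1471

Y = 1471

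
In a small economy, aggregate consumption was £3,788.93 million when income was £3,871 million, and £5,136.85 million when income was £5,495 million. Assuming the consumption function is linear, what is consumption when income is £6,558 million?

C = 6019.14

MPC = (5136.85 − 3788.93)/(5495 − 3871) = 1347.92/1624 = 0.83
a = 3788.93 − 0.83(3871) = 3788.93 − 3212.93 = 576
C = 576 + 0.83(6558) = 576 + 5443.14 = 6019.14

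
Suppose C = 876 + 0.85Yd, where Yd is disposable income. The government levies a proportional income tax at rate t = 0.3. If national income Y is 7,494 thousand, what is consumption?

C = 5334.93

Yd = (1 − 0.3)(7494) = 0.7(7494) = 5245.8
C = 876 + 0.85(5245.8) = 876 + 4458.93 = 5334.93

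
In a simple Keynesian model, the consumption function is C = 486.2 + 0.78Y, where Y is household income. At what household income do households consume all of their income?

Y = 2210

At break-even, C = Y: 486.2 + 0.78Y = Y
0.22Y = 486.2, so Y = 486.2/0.22 = 2210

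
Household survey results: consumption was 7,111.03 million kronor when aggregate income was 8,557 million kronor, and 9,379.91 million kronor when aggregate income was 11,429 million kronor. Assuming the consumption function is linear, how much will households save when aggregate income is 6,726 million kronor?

S = 1061.46

MPC = (9379.91 − 7111.03)/(11429 − 8557) = 2268.88/2872 = 0.79
a = 7111.03 − 0.79(8557) = 7111.03 − 6760.03 = 351
C = 351 + 0.79(6726) = 5664.54
S = 6726 − 5664.54 = 1061.46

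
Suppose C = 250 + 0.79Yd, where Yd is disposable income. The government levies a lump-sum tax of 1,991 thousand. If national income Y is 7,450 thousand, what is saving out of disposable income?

S = 896.39

Yd = Y − T = 7450 − 1991 = 5459
C = 250 + 0.79(5459) = 250 + 4312.61 = 4562.61
S = Yd − C = 5459 − 4562.61 = 896.39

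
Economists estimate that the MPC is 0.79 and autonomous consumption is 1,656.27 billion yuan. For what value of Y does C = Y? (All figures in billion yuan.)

At break-even, C = Y: 1656.27 + 0.79Y = Y
0.21Y = 1656.27, so Y = 1656.27/0.21 = 7887

Y = 7887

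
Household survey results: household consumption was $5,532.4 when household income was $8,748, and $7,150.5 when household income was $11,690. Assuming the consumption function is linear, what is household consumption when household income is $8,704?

C = 5508.2

MPC = (7150.5 − 5532.4)/(11690 − 8748) = 1618.1/2942 = 0.55
a = 5532.4 − 0.55(8748) = 5532.4 − 4811.4 = 721
C = 721 + 0.55(8704) = 721 + 4787.2 = 5508.2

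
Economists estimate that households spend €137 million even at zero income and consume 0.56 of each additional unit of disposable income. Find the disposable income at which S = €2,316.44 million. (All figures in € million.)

Y = 5576

S = Y − C = -137 + 0.44Y
-137 + 0.44Y = 2316.44, so 0.44Y = 2453.44 and Y = 5576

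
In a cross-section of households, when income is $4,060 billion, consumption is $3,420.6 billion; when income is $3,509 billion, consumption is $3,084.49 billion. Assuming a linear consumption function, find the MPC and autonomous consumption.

MPC = 0.61; a = 944

MPC = ΔC/ΔY = (3420.6 − 3084.49)/(4060 − 3509) = 336.11/551 = 0.61
a = C − MPC·Y = 3084.49 − 0.61(3509) = 3084.49 − 2140.49 = 944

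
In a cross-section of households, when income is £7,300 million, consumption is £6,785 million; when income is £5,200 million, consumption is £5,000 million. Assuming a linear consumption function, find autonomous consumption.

a = 580

MPC = ΔC/ΔY = (6785 − 5000)/(7300 − 5200) = 1785/2100 = 0.85
a = C − MPC·Y = 5000 − 0.85(5200) = 5000 − 4420 = 580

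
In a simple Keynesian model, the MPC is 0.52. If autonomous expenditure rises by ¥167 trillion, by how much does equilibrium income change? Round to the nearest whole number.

The multiplier is 1/(1 − MPC) = 1/0.48.
ΔY = 167/0.48 = 347.92 ≈ 348

ΔY ≈ 348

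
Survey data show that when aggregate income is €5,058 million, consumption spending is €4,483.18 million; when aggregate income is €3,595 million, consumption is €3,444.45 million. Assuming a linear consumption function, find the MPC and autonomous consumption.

MPC = ΔC/ΔY = (4483.18 − 3444.45)/(5058 − 3595) = 1038.73/1463 = 0.71
a = C − MPC·Y = 3444.45 − 0.71(3595) = 3444.45 − 2552.45 = 892

MPC = 0.71; a = 892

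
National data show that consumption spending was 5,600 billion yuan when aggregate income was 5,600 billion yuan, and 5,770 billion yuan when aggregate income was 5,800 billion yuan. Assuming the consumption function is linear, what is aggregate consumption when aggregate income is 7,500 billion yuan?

MPC = (5770 − 5600)/(5800 − 5600) = 170/200 = 0.85
a = 5600 − 0.85(5600) = 5600 − 4760 = 840
C = 840 + 0.85(7500) = 840 + 6375 = 7215

C = 7215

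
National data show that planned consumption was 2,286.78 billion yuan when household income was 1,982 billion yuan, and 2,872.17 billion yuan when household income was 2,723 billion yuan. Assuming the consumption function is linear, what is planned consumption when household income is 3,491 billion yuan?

MPC = (2872.17 − 2286.78)/(2723 − 1982) = 585.39/741 = 0.79
a = 2286.78 − 0.79(1982) = 2286.78 − 1565.78 = 721
C = 721 + 0.79(3491) = 721 + 2757.89 = 3478.89

C = 3478.89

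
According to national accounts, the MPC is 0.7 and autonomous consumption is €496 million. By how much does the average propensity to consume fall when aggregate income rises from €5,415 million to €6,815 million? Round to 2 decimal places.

At Y = 5415: C = 496 + 0.7(5415) = 4286.5, APC = 4286.5/5415 = 0.792
At Y = 6815: C = 5266.5, APC = 5266.5/6815 = 0.773
Fall in APC = 0.792 − 0.773 = 0.019 ≈ 0.02

ΔAPC = 0.02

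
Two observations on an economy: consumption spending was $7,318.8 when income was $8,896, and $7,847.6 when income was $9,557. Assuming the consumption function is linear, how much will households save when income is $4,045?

S = 607

MPC = (7847.6 − 7318.8)/(9557 − 8896) = 528.8/661 = 0.8
a = 7318.8 − 0.8(8896) = 7318.8 − 7116.8 = 202
C = 202 + 0.8(4045) = 3438
S = 4045 − 3438 = 607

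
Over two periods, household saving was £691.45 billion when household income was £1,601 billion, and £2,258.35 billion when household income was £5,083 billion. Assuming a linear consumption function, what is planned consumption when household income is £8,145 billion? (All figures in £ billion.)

MPS = ΔS/ΔY = (2258.35 − 691.45)/(5083 − 1601) = 1566.9/3482 = 0.45
MPC = 1 − MPS = 0.55
Autonomous saving = 691.45 − 0.45(1601) = -29, so a = 29
C = 29 + 0.55(8145) = 29 + 4479.75 = 4508.75

C = 4508.75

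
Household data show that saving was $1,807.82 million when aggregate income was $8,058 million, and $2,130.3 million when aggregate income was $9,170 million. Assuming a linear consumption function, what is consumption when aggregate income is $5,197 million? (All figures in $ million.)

C = 4218.87

MPS = ΔS/ΔY = (2130.3 − 1807.82)/(9170 − 8058) = 322.48/1112 = 0.29
MPC = 1 − MPS = 0.71
Autonomous saving = 1807.82 − 0.29(8058) = -529, so a = 529
C = 529 + 0.71(5197) = 529 + 3689.87 = 4218.87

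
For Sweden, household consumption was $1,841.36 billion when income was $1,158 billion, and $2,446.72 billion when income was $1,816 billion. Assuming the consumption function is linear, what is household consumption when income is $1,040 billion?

MPC = (2446.72 − 1841.36)/(1816 − 1158) = 605.36/658 = 0.92
a = 1841.36 − 0.92(1158) = 1841.36 − 1065.36 = 776
C = 776 + 0.92(1040) = 776 + 956.8 = 1732.8

C = 1732.8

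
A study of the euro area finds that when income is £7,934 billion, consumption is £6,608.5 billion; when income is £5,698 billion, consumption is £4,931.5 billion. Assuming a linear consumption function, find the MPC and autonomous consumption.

MPC = ΔC/ΔY = (6608.5 − 4931.5)/(7934 − 5698) = 1677/2236 = 0.75
a = C − MPC·Y = 4931.5 − 0.75(5698) = 4931.5 − 4273.5 = 658

MPC = 0.75; a = 658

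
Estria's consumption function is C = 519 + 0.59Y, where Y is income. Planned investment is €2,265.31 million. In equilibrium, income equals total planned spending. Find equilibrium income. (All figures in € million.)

Y = C + I = 519 + 0.59Y + 2265.31
Y − 0.59Y = 2784.31
0.41Y = 2784.31, so Y = 2784.31/0.41 = 6791

Y = 6791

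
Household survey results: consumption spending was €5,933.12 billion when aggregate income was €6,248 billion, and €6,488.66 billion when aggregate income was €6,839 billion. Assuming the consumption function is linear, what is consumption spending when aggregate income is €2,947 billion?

C = 2830.18

MPC = (6488.66 − 5933.12)/(6839 − 6248) = 555.54/591 = 0.94
a = 5933.12 − 0.94(6248) = 5933.12 − 5873.12 = 60
C = 60 + 0.94(2947) = 60 + 2770.18 = 2830.18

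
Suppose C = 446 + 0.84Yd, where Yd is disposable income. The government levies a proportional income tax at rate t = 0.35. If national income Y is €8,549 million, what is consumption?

C = 5113.754

Yd = (1 − 0.35)(8549) = 0.65(8549) = 5556.85
C = 446 + 0.84(5556.85) = 446 + 4667.754 = 5113.754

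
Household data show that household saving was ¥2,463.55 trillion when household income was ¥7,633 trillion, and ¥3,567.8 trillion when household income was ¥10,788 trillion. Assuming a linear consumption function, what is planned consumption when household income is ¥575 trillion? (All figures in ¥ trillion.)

C = 581.75

MPS = ΔS/ΔY = (3567.8 − 2463.55)/(10788 − 7633) = 1104.25/3155 = 0.35
MPC = 1 − MPS = 0.65
Autonomous saving = 2463.55 − 0.35(7633) = -208, so a = 208
C = 208 + 0.65(575) = 208 + 373.75 = 581.75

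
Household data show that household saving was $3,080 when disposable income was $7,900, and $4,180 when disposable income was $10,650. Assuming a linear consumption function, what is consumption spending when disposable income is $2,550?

C = 1610

MPS = ΔS/ΔY = (4180 − 3080)/(10650 − 7900) = 1100/2750 = 0.4
MPC = 1 − MPS = 0.6
Autonomous saving = 3080 − 0.4(7900) = -80, so a = 80
C = 80 + 0.6(2550) = 80 + 1530 = 1610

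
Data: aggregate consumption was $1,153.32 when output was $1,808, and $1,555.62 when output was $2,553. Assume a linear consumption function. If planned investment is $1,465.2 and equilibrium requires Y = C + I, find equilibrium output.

MPC = (1555.62 − 1153.32)/(2553 − 1808) = 402.3/745 = 0.54
a = 1153.32 − 0.54(1808) = 177
Equilibrium: Y = 177 + 0.54Y + 1465.2
0.46Y = 1642.2, so Y = 1642.2/0.46 = 3570

Y = 3570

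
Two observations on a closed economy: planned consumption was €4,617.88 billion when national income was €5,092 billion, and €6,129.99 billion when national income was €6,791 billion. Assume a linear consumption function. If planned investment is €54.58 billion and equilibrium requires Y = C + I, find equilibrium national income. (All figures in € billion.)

Y = 1278

MPC = (6129.99 − 4617.88)/(6791 − 5092) = 1512.11/1699 = 0.89
a = 4617.88 − 0.89(5092) = 86
Equilibrium: Y = 86 + 0.89Y + 54.58
0.11Y = 140.58, so Y = 140.58/0.11 = 1278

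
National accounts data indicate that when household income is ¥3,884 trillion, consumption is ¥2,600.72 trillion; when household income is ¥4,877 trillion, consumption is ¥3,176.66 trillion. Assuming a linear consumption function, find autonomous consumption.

MPC = ΔC/ΔY = (3176.66 − 2600.72)/(4877 − 3884) = 575.94/993 = 0.58
a = C − MPC·Y = 2600.72 − 0.58(3884) = 2600.72 − 2252.72 = 348

a = 348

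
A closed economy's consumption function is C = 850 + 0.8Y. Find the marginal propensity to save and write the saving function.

MPS = 0.2; S = -850 + 0.2Y

MPS = 1 − MPC = 1 − 0.8 = 0.2
S = Y − C = -850 + 0.2Y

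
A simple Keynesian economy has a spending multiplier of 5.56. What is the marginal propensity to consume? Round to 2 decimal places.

MPC = 0.82

k = 1/(1 − MPC), so 1 − MPC = 1/k = 1/5.56 = 0.1799
MPC = 1 − 0.1799 = 0.82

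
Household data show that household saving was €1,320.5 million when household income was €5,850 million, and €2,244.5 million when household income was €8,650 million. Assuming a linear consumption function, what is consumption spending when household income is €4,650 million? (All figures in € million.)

C = 3725.5

MPS = ΔS/ΔY = (2244.5 − 1320.5)/(8650 − 5850) = 924/2800 = 0.33
MPC = 1 − MPS = 0.67
Autonomous saving = 1320.5 − 0.33(5850) = -610, so a = 610
C = 610 + 0.67(4650) = 610 + 3115.5 = 3725.5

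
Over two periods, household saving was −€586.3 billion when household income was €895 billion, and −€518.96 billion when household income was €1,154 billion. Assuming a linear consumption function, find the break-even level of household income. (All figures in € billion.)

Y = 3150

MPS = ΔS/ΔY = (-518.96 − (-586.3))/(1154 − 895) = 67.34/259 = 0.26
MPC = 1 − MPS = 0.74
From S(895) = -586.3: −a + 0.26(895) = -586.3, so a = 232.7 − (-586.3) = 819
Break-even (S = 0): Y = a/MPS = 819/0.26 = 3150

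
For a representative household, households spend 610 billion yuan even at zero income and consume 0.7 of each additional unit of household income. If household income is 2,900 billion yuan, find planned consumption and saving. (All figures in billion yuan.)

C = 2640; S = 260

C = 610 + 0.7(2900) = 610 + 2030 = 2640
S = Y − C = 2900 − 2640 = 260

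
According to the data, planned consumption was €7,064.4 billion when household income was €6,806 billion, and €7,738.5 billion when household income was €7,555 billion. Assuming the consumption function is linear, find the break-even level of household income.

Y = 9390

MPC = (7738.5 − 7064.4)/(7555 − 6806) = 674.1/749 = 0.9
a = 7064.4 − 0.9(6806) = 7064.4 − 6125.4 = 939
Break-even: Y = a/(1−MPC) = 939/0.1 = 9390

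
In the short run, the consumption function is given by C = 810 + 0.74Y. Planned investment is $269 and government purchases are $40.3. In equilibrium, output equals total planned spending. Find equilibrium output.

Y = C + I + G = 810 + 0.74Y + 269 + 40.3
Y − 0.74Y = 1119.3
0.26Y = 1119.3, so Y = 1119.3/0.26 = 4305

Y = 4305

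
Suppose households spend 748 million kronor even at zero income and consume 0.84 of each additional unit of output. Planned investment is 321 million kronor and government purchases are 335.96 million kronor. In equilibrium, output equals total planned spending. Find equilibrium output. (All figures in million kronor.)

Y = 8781

Y = C + I + G = 748 + 0.84Y + 321 + 335.96
Y − 0.84Y = 1404.96
0.16Y = 1404.96, so Y = 1404.96/0.16 = 8781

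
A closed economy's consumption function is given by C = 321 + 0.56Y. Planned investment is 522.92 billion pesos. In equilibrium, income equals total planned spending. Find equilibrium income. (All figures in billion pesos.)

Y = 1918

Y = C + I = 321 + 0.56Y + 522.92
Y − 0.56Y = 843.92
0.44Y = 843.92, so Y = 843.92/0.44 = 1918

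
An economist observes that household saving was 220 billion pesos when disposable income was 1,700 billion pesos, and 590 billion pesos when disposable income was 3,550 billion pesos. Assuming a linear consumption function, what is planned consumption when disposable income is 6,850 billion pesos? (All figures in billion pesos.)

MPS = ΔS/ΔY = (590 − 220)/(3550 − 1700) = 370/1850 = 0.2
MPC = 1 − MPS = 0.8
Autonomous saving = 220 − 0.2(1700) = -120, so a = 120
C = 120 + 0.8(6850) = 120 + 5480 = 5600

C = 5600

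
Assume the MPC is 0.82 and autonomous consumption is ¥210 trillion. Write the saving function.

S = Y − C = Y − (210 + 0.82Y) = -210 + (1 − 0.82)Y

S = -210 + 0.18Y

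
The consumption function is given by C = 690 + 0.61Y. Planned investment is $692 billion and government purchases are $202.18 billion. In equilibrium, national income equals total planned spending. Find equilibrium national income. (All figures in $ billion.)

Y = 4062

Y = C + I + G = 690 + 0.61Y + 692 + 202.18
Y − 0.61Y = 1584.18
0.39Y = 1584.18, so Y = 1584.18/0.39 = 4062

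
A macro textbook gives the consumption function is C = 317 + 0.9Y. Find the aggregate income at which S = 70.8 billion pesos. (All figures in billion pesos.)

S = Y − C = -317 + 0.1Y
-317 + 0.1Y = 70.8, so 0.1Y = 387.8 and Y = 3878

Y = 3878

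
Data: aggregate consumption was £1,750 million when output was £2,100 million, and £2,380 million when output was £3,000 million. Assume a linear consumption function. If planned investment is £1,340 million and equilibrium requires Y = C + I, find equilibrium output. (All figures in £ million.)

Y = 5400

MPC = (2380 − 1750)/(3000 − 2100) = 630/900 = 0.7
a = 1750 − 0.7(2100) = 280
Equilibrium: Y = 280 + 0.7Y + 1340
0.3Y = 1620, so Y = 1620/0.3 = 5400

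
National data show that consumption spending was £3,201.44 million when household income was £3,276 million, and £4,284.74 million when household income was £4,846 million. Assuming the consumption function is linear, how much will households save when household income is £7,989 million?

S = 1535.59

MPC = (4284.74 − 3201.44)/(4846 − 3276) = 1083.3/1570 = 0.69
a = 3201.44 − 0.69(3276) = 3201.44 − 2260.44 = 941
C = 941 + 0.69(7989) = 6453.41
S = 7989 − 6453.41 = 1535.59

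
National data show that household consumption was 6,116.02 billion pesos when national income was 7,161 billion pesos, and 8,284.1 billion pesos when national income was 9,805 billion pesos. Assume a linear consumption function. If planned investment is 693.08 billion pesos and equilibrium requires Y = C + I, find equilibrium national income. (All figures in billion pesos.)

MPC = (8284.1 − 6116.02)/(9805 − 7161) = 2168.08/2644 = 0.82
a = 6116.02 − 0.82(7161) = 244
Equilibrium: Y = 244 + 0.82Y + 693.08
0.18Y = 937.08, so Y = 937.08/0.18 = 5206

Y = 5206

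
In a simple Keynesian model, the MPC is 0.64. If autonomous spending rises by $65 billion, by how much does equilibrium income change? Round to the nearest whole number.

ΔY ≈ 181

The multiplier is 1/(1 − MPC) = 1/0.36.
ΔY = 65/0.36 = 180.56 ≈ 181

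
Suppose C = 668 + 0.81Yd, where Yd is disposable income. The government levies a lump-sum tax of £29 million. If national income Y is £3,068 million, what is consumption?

C = 3129.59

Yd = Y − T = 3068 − 29 = 3039
C = 668 + 0.81(3039) = 668 + 2461.59 = 3129.59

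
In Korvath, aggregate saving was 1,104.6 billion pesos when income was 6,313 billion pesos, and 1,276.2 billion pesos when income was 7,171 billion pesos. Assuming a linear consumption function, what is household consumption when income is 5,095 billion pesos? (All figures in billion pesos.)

MPS = ΔS/ΔY = (1276.2 − 1104.6)/(7171 − 6313) = 171.6/858 = 0.2
MPC = 1 − MPS = 0.8
Autonomous saving = 1104.6 − 0.2(6313) = -158, so a = 158
C = 158 + 0.8(5095) = 158 + 4076 = 4234

C = 4234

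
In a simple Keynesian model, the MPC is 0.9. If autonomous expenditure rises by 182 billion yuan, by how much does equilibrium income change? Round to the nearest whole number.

The multiplier is 1/(1 − MPC) = 1/0.1.
ΔY = 182/0.1 = 1820.00 ≈ 1820

ΔY ≈ 1820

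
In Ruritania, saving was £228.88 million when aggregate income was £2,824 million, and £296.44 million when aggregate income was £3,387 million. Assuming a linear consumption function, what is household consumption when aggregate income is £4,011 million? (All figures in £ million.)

C = 3639.68

MPS = ΔS/ΔY = (296.44 − 228.88)/(3387 − 2824) = 67.56/563 = 0.12
MPC = 1 − MPS = 0.88
Autonomous saving = 228.88 − 0.12(2824) = -110, so a = 110
C = 110 + 0.88(4011) = 110 + 3529.68 = 3639.68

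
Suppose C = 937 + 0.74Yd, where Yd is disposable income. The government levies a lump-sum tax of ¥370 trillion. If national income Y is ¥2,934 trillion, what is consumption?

C = 2834.36

Yd = Y − T = 2934 − 370 = 2564
C = 937 + 0.74(2564) = 937 + 1897.36 = 2834.36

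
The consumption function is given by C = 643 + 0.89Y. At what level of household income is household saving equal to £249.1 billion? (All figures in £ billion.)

S = Y − C = -643 + 0.11Y
-643 + 0.11Y = 249.1, so 0.11Y = 892.1 and Y = 8110

Y = 8110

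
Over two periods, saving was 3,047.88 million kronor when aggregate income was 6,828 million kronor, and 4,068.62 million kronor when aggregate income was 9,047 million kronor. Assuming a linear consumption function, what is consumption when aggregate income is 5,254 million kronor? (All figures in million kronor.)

MPS = ΔS/ΔY = (4068.62 − 3047.88)/(9047 − 6828) = 1020.74/2219 = 0.46
MPC = 1 − MPS = 0.54
Autonomous saving = 3047.88 − 0.46(6828) = -93, so a = 93
C = 93 + 0.54(5254) = 93 + 2837.16 = 2930.16

C = 2930.16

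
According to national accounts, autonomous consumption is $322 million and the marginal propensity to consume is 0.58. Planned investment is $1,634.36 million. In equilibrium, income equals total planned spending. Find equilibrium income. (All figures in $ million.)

Y = 4658

Y = C + I = 322 + 0.58Y + 1634.36
Y − 0.58Y = 1956.36
0.42Y = 1956.36, so Y = 1956.36/0.42 = 4658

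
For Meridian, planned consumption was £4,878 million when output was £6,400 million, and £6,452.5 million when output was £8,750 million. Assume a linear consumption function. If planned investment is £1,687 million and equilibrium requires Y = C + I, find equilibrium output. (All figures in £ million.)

Y = 6900

MPC = (6452.5 − 4878)/(8750 − 6400) = 1574.5/2350 = 0.67
a = 4878 − 0.67(6400) = 590
Equilibrium: Y = 590 + 0.67Y + 1687
0.33Y = 2277, so Y = 2277/0.33 = 6900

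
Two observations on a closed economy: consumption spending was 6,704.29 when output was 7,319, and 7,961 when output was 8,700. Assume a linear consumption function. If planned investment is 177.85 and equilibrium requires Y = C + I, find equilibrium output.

MPC = (7961 − 6704.29)/(8700 − 7319) = 1256.71/1381 = 0.91
a = 6704.29 − 0.91(7319) = 44
Equilibrium: Y = 44 + 0.91Y + 177.85
0.09Y = 221.85, so Y = 221.85/0.09 = 2465

Y = 2465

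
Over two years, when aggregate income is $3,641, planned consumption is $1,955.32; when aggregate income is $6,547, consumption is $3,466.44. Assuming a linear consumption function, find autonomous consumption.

a = 62

MPC = ΔC/ΔY = (3466.44 − 1955.32)/(6547 − 3641) = 1511.12/2906 = 0.52
a = C − MPC·Y = 1955.32 − 0.52(3641) = 1955.32 − 1893.32 = 62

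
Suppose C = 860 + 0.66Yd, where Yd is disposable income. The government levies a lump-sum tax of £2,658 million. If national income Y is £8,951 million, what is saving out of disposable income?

Yd = Y − T = 8951 − 2658 = 6293
C = 860 + 0.66(6293) = 860 + 4153.38 = 5013.38
S = Yd − C = 6293 − 5013.38 = 1279.62

S = 1279.62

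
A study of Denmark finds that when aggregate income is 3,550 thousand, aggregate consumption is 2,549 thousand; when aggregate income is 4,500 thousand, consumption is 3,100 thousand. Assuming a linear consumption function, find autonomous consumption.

a = 490

MPC = ΔC/ΔY = (3100 − 2549)/(4500 − 3550) = 551/950 = 0.58
a = C − MPC·Y = 2549 − 0.58(3550) = 2549 − 2059 = 490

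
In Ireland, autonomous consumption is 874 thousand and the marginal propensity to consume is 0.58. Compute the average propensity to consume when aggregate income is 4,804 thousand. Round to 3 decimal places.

APC = 0.762

C = 874 + 0.58(4804) = 3660.32
APC = C/Y = 3660.32/4804 = 0.762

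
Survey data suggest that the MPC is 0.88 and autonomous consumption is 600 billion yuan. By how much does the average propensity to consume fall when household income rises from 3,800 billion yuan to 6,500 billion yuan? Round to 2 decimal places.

ΔAPC = 0.07

At Y = 3800: C = 600 + 0.88(3800) = 3944, APC = 3944/3800 = 1.038
At Y = 6500: C = 6320, APC = 6320/6500 = 0.972
Fall in APC = 1.038 − 0.972 = 0.066 ≈ 0.07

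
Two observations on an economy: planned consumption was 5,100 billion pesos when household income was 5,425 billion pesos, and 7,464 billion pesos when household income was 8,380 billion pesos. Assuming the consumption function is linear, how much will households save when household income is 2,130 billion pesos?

MPC = (7464 − 5100)/(8380 − 5425) = 2364/2955 = 0.8
a = 5100 − 0.8(5425) = 5100 − 4340 = 760
C = 760 + 0.8(2130) = 2464
S = 2130 − 2464 = -334

S = -334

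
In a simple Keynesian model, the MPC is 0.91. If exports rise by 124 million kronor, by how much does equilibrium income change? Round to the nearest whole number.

ΔY ≈ 1378

The multiplier is 1/(1 − MPC) = 1/0.09.
ΔY = 124/0.09 = 1377.78 ≈ 1378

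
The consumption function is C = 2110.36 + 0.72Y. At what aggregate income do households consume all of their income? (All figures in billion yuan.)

At break-even, C = Y: 2110.36 + 0.72Y = Y
0.28Y = 2110.36, so Y = 2110.36/0.28 = 7537

Y = 7537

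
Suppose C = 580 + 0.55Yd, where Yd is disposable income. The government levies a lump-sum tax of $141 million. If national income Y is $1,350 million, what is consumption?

Yd = Y − T = 1350 − 141 = 1209
C = 580 + 0.55(1209) = 580 + 664.95 = 1244.95

C = 1244.95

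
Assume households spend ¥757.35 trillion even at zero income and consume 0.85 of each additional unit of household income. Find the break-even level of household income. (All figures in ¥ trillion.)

Y = 5049

At break-even, C = Y: 757.35 + 0.85Y = Y
0.15Y = 757.35, so Y = 757.35/0.15 = 5049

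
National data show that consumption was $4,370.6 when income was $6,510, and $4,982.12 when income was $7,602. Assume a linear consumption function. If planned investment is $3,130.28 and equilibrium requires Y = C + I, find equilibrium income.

Y = 8762

MPC = (4982.12 − 4370.6)/(7602 − 6510) = 611.52/1092 = 0.56
a = 4370.6 − 0.56(6510) = 725
Equilibrium: Y = 725 + 0.56Y + 3130.28
0.44Y = 3855.28, so Y = 3855.28/0.44 = 8762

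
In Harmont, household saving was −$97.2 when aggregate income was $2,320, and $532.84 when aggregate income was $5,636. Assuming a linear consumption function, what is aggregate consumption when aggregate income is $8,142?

C = 7133.02

MPS = ΔS/ΔY = (532.84 − (-97.2))/(5636 − 2320) = 630.04/3316 = 0.19
MPC = 1 − MPS = 0.81
Autonomous saving = -97.2 − 0.19(2320) = -538, so a = 538
C = 538 + 0.81(8142) = 538 + 6595.02 = 7133.02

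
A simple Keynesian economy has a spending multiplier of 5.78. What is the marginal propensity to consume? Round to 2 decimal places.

MPC = 0.83

k = 1/(1 − MPC), so 1 − MPC = 1/k = 1/5.78 = 0.1730
MPC = 1 − 0.1730 = 0.83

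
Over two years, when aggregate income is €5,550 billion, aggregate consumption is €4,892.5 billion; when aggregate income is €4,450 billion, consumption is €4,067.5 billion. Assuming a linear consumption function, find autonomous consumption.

a = 730

MPC = ΔC/ΔY = (4892.5 − 4067.5)/(5550 − 4450) = 825/1100 = 0.75
a = C − MPC·Y = 4067.5 − 0.75(4450) = 4067.5 − 3337.5 = 730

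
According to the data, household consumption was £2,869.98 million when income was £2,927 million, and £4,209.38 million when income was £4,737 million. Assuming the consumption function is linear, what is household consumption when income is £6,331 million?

C = 5388.94

MPC = (4209.38 − 2869.98)/(4737 − 2927) = 1339.4/1810 = 0.74
a = 2869.98 − 0.74(2927) = 2869.98 − 2165.98 = 704
C = 704 + 0.74(6331) = 704 + 4684.94 = 5388.94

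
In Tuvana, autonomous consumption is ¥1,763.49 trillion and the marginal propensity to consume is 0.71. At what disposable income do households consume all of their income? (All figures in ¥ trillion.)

Y = 6081

At break-even, C = Y: 1763.49 + 0.71Y = Y
0.29Y = 1763.49, so Y = 1763.49/0.29 = 6081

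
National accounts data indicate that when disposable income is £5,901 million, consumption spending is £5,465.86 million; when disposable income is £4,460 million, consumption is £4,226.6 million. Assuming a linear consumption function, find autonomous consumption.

MPC = ΔC/ΔY = (5465.86 − 4226.6)/(5901 − 4460) = 1239.26/1441 = 0.86
a = C − MPC·Y = 4226.6 − 0.86(4460) = 4226.6 − 3835.6 = 391

a = 391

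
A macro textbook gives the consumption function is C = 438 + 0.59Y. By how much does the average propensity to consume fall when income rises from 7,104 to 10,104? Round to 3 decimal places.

ΔAPC = 0.018

At Y = 7104: C = 438 + 0.59(7104) = 4629.36, APC = 4629.36/7104 = 0.6517
At Y = 10104: C = 6399.36, APC = 6399.36/10104 = 0.6333
Fall in APC = 0.6517 − 0.6333 = 0.0184 ≈ 0.018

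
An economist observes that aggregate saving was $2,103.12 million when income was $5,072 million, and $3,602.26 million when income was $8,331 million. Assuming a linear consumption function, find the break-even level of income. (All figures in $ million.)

Y = 500

MPS = ΔS/ΔY = (3602.26 − 2103.12)/(8331 − 5072) = 1499.14/3259 = 0.46
MPC = 1 − MPS = 0.54
From S(5072) = 2103.12: −a + 0.46(5072) = 2103.12, so a = 2333.12 − 2103.12 = 230
Break-even (S = 0): Y = a/MPS = 230/0.46 = 500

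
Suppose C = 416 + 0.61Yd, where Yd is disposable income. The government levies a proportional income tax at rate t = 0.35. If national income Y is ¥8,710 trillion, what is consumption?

Yd = (1 − 0.35)(8710) = 0.65(8710) = 5661.5
C = 416 + 0.61(5661.5) = 416 + 3453.515 = 3869.515

C = 3869.515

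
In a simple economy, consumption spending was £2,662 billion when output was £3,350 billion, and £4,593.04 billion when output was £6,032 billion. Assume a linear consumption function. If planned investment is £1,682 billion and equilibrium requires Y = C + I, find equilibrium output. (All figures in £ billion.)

MPC = (4593.04 − 2662)/(6032 − 3350) = 1931.04/2682 = 0.72
a = 2662 − 0.72(3350) = 250
Equilibrium: Y = 250 + 0.72Y + 1682
0.28Y = 1932, so Y = 1932/0.28 = 6900

Y = 6900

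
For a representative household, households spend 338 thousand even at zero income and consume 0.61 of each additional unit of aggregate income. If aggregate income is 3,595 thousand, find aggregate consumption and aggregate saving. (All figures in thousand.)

C = 2530.95; S = 1064.05

C = 338 + 0.61(3595) = 338 + 2192.95 = 2530.95
S = Y − C = 3595 − 2530.95 = 1064.05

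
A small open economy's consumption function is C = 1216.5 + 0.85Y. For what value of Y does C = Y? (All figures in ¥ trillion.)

Y = 8110

At break-even, C = Y: 1216.5 + 0.85Y = Y
0.15Y = 1216.5, so Y = 1216.5/0.15 = 8110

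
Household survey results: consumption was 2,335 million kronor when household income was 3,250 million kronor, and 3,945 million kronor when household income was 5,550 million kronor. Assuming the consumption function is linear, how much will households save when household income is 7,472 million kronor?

MPC = (3945 − 2335)/(5550 − 3250) = 1610/2300 = 0.7
a = 2335 − 0.7(3250) = 2335 − 2275 = 60
C = 60 + 0.7(7472) = 5290.4
S = 7472 − 5290.4 = 2181.6

S = 2181.6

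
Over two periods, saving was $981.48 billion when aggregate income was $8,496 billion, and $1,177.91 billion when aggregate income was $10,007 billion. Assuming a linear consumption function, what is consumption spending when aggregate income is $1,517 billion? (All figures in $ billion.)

MPS = ΔS/ΔY = (1177.91 − 981.48)/(10007 − 8496) = 196.43/1511 = 0.13
MPC = 1 − MPS = 0.87
Autonomous saving = 981.48 − 0.13(8496) = -123, so a = 123
C = 123 + 0.87(1517) = 123 + 1319.79 = 1442.79

C = 1442.79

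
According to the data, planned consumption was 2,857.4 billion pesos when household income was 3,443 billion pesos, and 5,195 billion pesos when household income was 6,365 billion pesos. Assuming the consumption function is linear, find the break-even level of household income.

MPC = (5195 − 2857.4)/(6365 − 3443) = 2337.6/2922 = 0.8
a = 2857.4 − 0.8(3443) = 2857.4 − 2754.4 = 103
Break-even: Y = a/(1−MPC) = 103/0.2 = 515

Y = 515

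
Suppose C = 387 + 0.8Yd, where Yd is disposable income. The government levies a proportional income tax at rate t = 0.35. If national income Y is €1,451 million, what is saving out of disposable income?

Yd = (1 − 0.35)(1451) = 0.65(1451) = 943.15
C = 387 + 0.8(943.15) = 387 + 754.52 = 1141.52
S = Yd − C = 943.15 − 1141.52 = -198.37

S = -198.37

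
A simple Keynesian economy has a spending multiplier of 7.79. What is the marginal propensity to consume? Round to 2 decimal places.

k = 1/(1 − MPC), so 1 − MPC = 1/k = 1/7.79 = 0.1284
MPC = 1 − 0.1284 = 0.87

MPC = 0.87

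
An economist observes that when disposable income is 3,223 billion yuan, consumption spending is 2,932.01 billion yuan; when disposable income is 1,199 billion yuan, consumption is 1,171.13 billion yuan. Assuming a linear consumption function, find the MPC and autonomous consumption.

MPC = ΔC/ΔY = (2932.01 − 1171.13)/(3223 − 1199) = 1760.88/2024 = 0.87
a = C − MPC·Y = 1171.13 − 0.87(1199) = 1171.13 − 1043.13 = 128

MPC = 0.87; a = 128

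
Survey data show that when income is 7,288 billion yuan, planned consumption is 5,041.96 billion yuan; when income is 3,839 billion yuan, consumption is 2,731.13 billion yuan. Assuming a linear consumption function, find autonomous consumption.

MPC = ΔC/ΔY = (5041.96 − 2731.13)/(7288 − 3839) = 2310.83/3449 = 0.67
a = C − MPC·Y = 2731.13 − 0.67(3839) = 2731.13 − 2572.13 = 159

a = 159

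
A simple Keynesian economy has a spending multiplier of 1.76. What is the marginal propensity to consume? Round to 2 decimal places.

k = 1/(1 − MPC), so 1 − MPC = 1/k = 1/1.76 = 0.5682
MPC = 1 − 0.5682 = 0.43

MPC = 0.43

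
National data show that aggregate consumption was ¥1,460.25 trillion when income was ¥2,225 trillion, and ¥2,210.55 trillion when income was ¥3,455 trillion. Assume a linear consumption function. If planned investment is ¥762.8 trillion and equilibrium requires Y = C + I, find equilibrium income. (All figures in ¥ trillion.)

MPC = (2210.55 − 1460.25)/(3455 − 2225) = 750.3/1230 = 0.61
a = 1460.25 − 0.61(2225) = 103
Equilibrium: Y = 103 + 0.61Y + 762.8
0.39Y = 865.8, so Y = 865.8/0.39 = 2220

Y = 2220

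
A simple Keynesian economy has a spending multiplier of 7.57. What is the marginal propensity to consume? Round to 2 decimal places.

k = 1/(1 − MPC), so 1 − MPC = 1/k = 1/7.57 = 0.1321
MPC = 1 − 0.1321 = 0.87

MPC = 0.87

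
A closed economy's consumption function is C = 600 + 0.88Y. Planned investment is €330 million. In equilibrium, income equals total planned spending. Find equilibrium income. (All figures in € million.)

Y = 7750

Y = C + I = 600 + 0.88Y + 330
Y − 0.88Y = 930
0.12Y = 930, so Y = 930/0.12 = 7750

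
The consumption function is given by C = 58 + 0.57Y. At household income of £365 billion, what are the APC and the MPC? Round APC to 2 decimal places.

APC = 0.73; MPC = 0.57

MPC = 0.57 (the slope of the consumption function)
C = 58 + 0.57(365) = 266.05, so APC = 266.05/365 = 0.73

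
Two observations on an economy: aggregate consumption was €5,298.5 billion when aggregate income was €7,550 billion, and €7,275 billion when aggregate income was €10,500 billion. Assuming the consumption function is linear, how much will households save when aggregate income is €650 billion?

S = -25.5

MPC = (7275 − 5298.5)/(10500 − 7550) = 1976.5/2950 = 0.67
a = 5298.5 − 0.67(7550) = 5298.5 − 5058.5 = 240
C = 240 + 0.67(650) = 675.5
S = 650 − 675.5 = -25.5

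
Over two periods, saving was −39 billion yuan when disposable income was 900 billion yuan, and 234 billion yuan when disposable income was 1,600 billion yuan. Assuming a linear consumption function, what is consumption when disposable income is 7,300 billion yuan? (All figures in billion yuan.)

MPS = ΔS/ΔY = (234 − (-39))/(1600 − 900) = 273/700 = 0.39
MPC = 1 − MPS = 0.61
Autonomous saving = -39 − 0.39(900) = -390, so a = 390
C = 390 + 0.61(7300) = 390 + 4453 = 4843

C = 4843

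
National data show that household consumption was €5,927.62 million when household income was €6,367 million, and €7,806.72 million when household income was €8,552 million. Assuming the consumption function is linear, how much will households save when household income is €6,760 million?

S = 494.4

MPC = (7806.72 − 5927.62)/(8552 − 6367) = 1879.1/2185 = 0.86
a = 5927.62 − 0.86(6367) = 5927.62 − 5475.62 = 452
C = 452 + 0.86(6760) = 6265.6
S = 6760 − 6265.6 = 494.4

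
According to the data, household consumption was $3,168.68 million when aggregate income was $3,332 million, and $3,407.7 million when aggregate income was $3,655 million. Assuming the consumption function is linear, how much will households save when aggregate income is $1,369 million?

S = -347.06

MPC = (3407.7 − 3168.68)/(3655 − 3332) = 239.02/323 = 0.74
a = 3168.68 − 0.74(3332) = 3168.68 − 2465.68 = 703
C = 703 + 0.74(1369) = 1716.06
S = 1369 − 1716.06 = -347.06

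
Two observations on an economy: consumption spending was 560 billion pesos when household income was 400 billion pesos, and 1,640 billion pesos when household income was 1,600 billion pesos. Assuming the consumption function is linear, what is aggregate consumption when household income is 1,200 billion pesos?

C = 1280

MPC = (1640 − 560)/(1600 − 400) = 1080/1200 = 0.9
a = 560 − 0.9(400) = 560 − 360 = 200
C = 200 + 0.9(1200) = 200 + 1080 = 1280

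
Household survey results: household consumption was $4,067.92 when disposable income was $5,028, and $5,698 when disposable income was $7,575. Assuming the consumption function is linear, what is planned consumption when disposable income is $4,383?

MPC = (5698 − 4067.92)/(7575 − 5028) = 1630.08/2547 = 0.64
a = 4067.92 − 0.64(5028) = 4067.92 − 3217.92 = 850
C = 850 + 0.64(4383) = 850 + 2805.12 = 3655.12

C = 3655.12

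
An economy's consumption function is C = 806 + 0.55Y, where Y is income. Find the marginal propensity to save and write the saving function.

MPS = 0.45; S = -806 + 0.45Y

MPS = 1 − MPC = 1 − 0.55 = 0.45
S = Y − C = -806 + 0.45Y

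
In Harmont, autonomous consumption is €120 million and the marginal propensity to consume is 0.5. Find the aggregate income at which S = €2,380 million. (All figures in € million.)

Y = 5000

S = Y − C = -120 + 0.5Y
-120 + 0.5Y = 2380, so 0.5Y = 2500 and Y = 5000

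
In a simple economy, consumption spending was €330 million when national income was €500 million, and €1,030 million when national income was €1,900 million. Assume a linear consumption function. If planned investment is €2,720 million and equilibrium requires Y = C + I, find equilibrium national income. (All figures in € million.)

Y = 5600

MPC = (1030 − 330)/(1900 − 500) = 700/1400 = 0.5
a = 330 − 0.5(500) = 80
Equilibrium: Y = 80 + 0.5Y + 2720
0.5Y = 2800, so Y = 2800/0.5 = 5600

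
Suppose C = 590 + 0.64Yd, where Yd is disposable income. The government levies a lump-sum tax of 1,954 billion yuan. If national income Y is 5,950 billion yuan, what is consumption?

Yd = Y − T = 5950 − 1954 = 3996
C = 590 + 0.64(3996) = 590 + 2557.44 = 3147.44

C = 3147.44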